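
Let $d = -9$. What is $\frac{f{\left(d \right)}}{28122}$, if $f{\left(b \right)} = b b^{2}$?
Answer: $- \frac{243}{9374} \approx -0.025923$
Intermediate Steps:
$f{\left(b \right)} = b^{3}$
$\frac{f{\left(d \right)}}{28122} = \frac{\left(-9\right)^{3}}{28122} = \left(-729\right) \frac{1}{28122} = - \frac{243}{9374}$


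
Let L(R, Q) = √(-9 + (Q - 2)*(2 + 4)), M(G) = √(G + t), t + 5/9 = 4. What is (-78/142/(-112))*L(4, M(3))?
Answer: 39*√(-21 + 2*√58)/7952 ≈ 0.011779*I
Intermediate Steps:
t = 31/9 (t = -5/9 + 4 = 31/9 ≈ 3.4444)
M(G) = √(31/9 + G) (M(G) = √(G + 31/9) = √(31/9 + G))
L(R, Q) = √(-21 + 6*Q) (L(R, Q) = √(-9 + (-2 + Q)*6) = √(-9 + (-12 + 6*Q)) = √(-21 + 6*Q))
(-78/142/(-112))*L(4, M(3)) = (-78/142/(-112))*√(-21 + 6*(√(31 + 9*3)/3)) = (-78*1/142*(-1/112))*√(-21 + 6*(√(31 + 27)/3)) = (-39/71*(-1/112))*√(-21 + 6*(√58/3)) = 39*√(-21 + 2*√58)/7952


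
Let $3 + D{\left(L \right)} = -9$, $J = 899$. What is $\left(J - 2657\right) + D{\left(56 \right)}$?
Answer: $-1770$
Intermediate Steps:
$D{\left(L \right)} = -12$ ($D{\left(L \right)} = -3 - 9 = -12$)
$\left(J - 2657\right) + D{\left(56 \right)} = \left(899 - 2657\right) - 12 = -1758 - 12 = -1770$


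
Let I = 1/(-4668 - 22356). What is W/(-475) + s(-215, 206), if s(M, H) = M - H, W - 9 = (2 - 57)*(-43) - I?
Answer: -5468279377/12836400 ≈ -426.00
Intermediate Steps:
I = -1/27024 (I = 1/(-27024) = -1/27024 ≈ -3.7004e-5)
W = 64154977/27024 (W = 9 + ((2 - 57)*(-43) - 1*(-1/27024)) = 9 + (-55*(-43) + 1/27024) = 9 + (2365 + 1/27024) = 9 + 63911761/27024 = 64154977/27024 ≈ 2374.0)
W/(-475) + s(-215, 206) = (64154977/27024)/(-475) + (-215 - 1*206) = (64154977/27024)*(-1/475) + (-215 - 206) = -64154977/12836400 - 421 = -5468279377/12836400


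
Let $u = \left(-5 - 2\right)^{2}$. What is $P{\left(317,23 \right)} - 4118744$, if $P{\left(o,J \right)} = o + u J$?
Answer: $-4117300$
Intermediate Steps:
$u = 49$ ($u = \left(-7\right)^{2} = 49$)
$P{\left(o,J \right)} = o + 49 J$
$P{\left(317,23 \right)} - 4118744 = \left(317 + 49 \cdot 23\right) - 4118744 = \left(317 + 1127\right) - 4118744 = 1444 - 4118744 = -4117300$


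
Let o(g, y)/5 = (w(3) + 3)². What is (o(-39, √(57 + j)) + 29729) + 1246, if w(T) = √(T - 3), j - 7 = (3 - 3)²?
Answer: 31020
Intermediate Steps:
j = 7 (j = 7 + (3 - 3)² = 7 + 0² = 7 + 0 = 7)
w(T) = √(-3 + T)
o(g, y) = 45 (o(g, y) = 5*(√(-3 + 3) + 3)² = 5*(√0 + 3)² = 5*(0 + 3)² = 5*3² = 5*9 = 45)
(o(-39, √(57 + j)) + 29729) + 1246 = (45 + 29729) + 1246 = 29774 + 1246 = 31020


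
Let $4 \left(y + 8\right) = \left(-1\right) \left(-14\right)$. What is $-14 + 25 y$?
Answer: $- \frac{253}{2} \approx -126.5$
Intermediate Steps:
$y = - \frac{9}{2}$ ($y = -8 + \frac{\left(-1\right) \left(-14\right)}{4} = -8 + \frac{1}{4} \cdot 14 = -8 + \frac{7}{2} = - \frac{9}{2} \approx -4.5$)
$-14 + 25 y = -14 + 25 \left(- \frac{9}{2}\right) = -14 - \frac{225}{2} = - \frac{253}{2}$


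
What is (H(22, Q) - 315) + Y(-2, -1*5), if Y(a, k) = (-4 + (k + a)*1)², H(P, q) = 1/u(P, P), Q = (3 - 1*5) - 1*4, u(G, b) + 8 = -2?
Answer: -1941/10 ≈ -194.10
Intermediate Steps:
u(G, b) = -10 (u(G, b) = -8 - 2 = -10)
Q = -6 (Q = (3 - 5) - 4 = -2 - 4 = -6)
H(P, q) = -⅒ (H(P, q) = 1/(-10) = -⅒)
Y(a, k) = (-4 + a + k)² (Y(a, k) = (-4 + (a + k)*1)² = (-4 + (a + k))² = (-4 + a + k)²)
(H(22, Q) - 315) + Y(-2, -1*5) = (-⅒ - 315) + (-4 - 2 - 1*5)² = -3151/10 + (-4 - 2 - 5)² = -3151/10 + (-11)² = -3151/10 + 121 = -1941/10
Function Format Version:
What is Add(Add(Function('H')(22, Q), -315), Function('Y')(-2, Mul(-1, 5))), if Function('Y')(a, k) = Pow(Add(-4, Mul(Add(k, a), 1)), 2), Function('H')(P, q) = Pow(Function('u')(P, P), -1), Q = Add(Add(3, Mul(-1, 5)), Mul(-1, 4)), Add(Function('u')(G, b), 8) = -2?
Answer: Rational(-1941, 10) ≈ -194.10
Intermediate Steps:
Function('u')(G, b) = -10 (Function('u')(G, b) = Add(-8, -2) = -10)
Q = -6 (Q = Add(Add(3, -5), -4) = Add(-2, -4) = -6)
Function('H')(P, q) = Rational(-1, 10) (Function('H')(P, q) = Pow(-10, -1) = Rational(-1, 10))
Function('Y')(a, k) = Pow(Add(-4, a, k), 2) (Function('Y')(a, k) = Pow(Add(-4, Mul(Add(a, k), 1)), 2) = Pow(Add(-4, Add(a, k)), 2) = Pow(Add(-4, a, k), 2))
Add(Add(Function('H')(22, Q), -315), Function('Y')(-2, Mul(-1, 5))) = Add(Add(Rational(-1, 10), -315), Pow(Add(-4, -2, Mul(-1, 5)), 2)) = Add(Rational(-3151, 10), Pow(Add(-4, -2, -5), 2)) = Add(Rational(-3151, 10), Pow(-11, 2)) = Add(Rational(-3151, 10), 121) = Rational(-1941, 10)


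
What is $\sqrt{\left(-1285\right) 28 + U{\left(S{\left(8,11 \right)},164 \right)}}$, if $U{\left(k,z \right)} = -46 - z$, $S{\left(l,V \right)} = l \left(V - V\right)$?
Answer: $i \sqrt{36190} \approx 190.24 i$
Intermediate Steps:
$S{\left(l,V \right)} = 0$ ($S{\left(l,V \right)} = l 0 = 0$)
$\sqrt{\left(-1285\right) 28 + U{\left(S{\left(8,11 \right)},164 \right)}} = \sqrt{\left(-1285\right) 28 - 210} = \sqrt{-35980 - 210} = \sqrt{-36190} = i \sqrt{36190}$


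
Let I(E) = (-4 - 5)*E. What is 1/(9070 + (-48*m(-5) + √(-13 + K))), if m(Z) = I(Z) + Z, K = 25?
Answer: 3575/25561244 - √3/25561244 ≈ 0.00013979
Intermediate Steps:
I(E) = -9*E
m(Z) = -8*Z (m(Z) = -9*Z + Z = -8*Z)
1/(9070 + (-48*m(-5) + √(-13 + K))) = 1/(9070 + (-(-384)*(-5) + √(-13 + 25))) = 1/(9070 + (-48*40 + √12)) = 1/(9070 + (-1920 + 2*√3)) = 1/(7150 + 2*√3)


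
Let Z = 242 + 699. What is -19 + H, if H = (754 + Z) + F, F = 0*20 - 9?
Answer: 1667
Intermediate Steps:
Z = 941
F = -9 (F = 0 - 9 = -9)
H = 1686 (H = (754 + 941) - 9 = 1695 - 9 = 1686)
-19 + H = -19 + 1686 = 1667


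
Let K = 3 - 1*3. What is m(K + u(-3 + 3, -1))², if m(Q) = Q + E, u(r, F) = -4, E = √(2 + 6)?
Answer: 24 - 16*√2 ≈ 1.3726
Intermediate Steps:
E = 2*√2 (E = √8 = 2*√2 ≈ 2.8284)
K = 0 (K = 3 - 3 = 0)
m(Q) = Q + 2*√2
m(K + u(-3 + 3, -1))² = ((0 - 4) + 2*√2)² = (-4 + 2*√2)²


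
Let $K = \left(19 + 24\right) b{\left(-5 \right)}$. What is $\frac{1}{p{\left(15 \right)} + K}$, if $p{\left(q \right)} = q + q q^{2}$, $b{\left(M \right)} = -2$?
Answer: $\frac{1}{3304} \approx 0.00030266$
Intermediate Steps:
$p{\left(q \right)} = q + q^{3}$
$K = -86$ ($K = \left(19 + 24\right) \left(-2\right) = 43 \left(-2\right) = -86$)
$\frac{1}{p{\left(15 \right)} + K} = \frac{1}{\left(15 + 15^{3}\right) - 86} = \frac{1}{\left(15 + 3375\right) - 86} = \frac{1}{3390 - 86} = \frac{1}{3304}$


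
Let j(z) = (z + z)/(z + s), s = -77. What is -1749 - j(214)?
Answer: -240041/137 ≈ -1752.1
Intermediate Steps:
j(z) = 2*z/(-77 + z) (j(z) = (z + z)/(z - 77) = (2*z)/(-77 + z) = 2*z/(-77 + z))
-1749 - j(214) = -1749 - 2*214/(-77 + 214) = -1749 - 2*214/137 = -1749 - 1*428/137 = -1749 - 428/137 = -240041/137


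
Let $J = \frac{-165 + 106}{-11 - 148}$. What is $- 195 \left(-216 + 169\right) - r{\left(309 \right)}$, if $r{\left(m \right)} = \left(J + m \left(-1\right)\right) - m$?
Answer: $\frac{1555438}{159} \approx 9782.6$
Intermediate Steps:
$J = \frac{59}{159}$ ($J = - \frac{59}{-159} = \left(-59\right) \left(- \frac{1}{159}\right) = \frac{59}{159} \approx 0.37107$)
$r{\left(m \right)} = \frac{59}{159} - 2 m$ ($r{\left(m \right)} = \left(\frac{59}{159} + m \left(-1\right)\right) - m = \left(\frac{59}{159} - m\right) - m = \frac{59}{159} - 2 m$)
$- 195 \left(-216 + 169\right) - r{\left(309 \right)} = - 195 \left(-216 + 169\right) - \left(\frac{59}{159} - 618\right) = \left(-195\right) \left(-47\right) - \left(\frac{59}{159} - 618\right) = 9165 - - \frac{98203}{159} = 9165 + \frac{98203}{159} = \frac{1555438}{159}$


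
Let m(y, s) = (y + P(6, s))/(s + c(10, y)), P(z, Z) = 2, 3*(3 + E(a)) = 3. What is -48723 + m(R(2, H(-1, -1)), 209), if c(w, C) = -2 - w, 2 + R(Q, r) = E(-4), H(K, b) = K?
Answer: -9598433/197 ≈ -48723.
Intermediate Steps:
E(a) = -2 (E(a) = -3 + (⅓)*3 = -3 + 1 = -2)
R(Q, r) = -4 (R(Q, r) = -2 - 2 = -4)
m(y, s) = (2 + y)/(-12 + s) (m(y, s) = (y + 2)/(s + (-2 - 1*10)) = (2 + y)/(s + (-2 - 10)) = (2 + y)/(s - 12) = (2 + y)/(-12 + s))
-48723 + m(R(2, H(-1, -1)), 209) = -48723 + (2 - 4)/(-12 + 209) = -48723 - 2/197 = -9598433/197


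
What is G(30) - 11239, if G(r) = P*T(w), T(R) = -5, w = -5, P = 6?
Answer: -11269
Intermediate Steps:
G(r) = -30 (G(r) = 6*(-5) = -30)
G(30) - 11239 = -30 - 11239 = -11269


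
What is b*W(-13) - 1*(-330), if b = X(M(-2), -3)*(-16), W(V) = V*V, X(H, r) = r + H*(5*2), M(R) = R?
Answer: 62522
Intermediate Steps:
X(H, r) = r + 10*H (X(H, r) = r + H*10 = r + 10*H)
W(V) = V²
b = 368 (b = (-3 + 10*(-2))*(-16) = (-3 - 20)*(-16) = -23*(-16) = 368)
b*W(-13) - 1*(-330) = 368*(-13)² - 1*(-330) = 368*169 + 330 = 62192 + 330 = 62522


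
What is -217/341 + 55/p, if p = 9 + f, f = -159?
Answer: -331/330 ≈ -1.0030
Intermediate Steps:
p = -150 (p = 9 - 159 = -150)
-217/341 + 55/p = -217/341 + 55/(-150) = -217*1/341 + 55*(-1/150) = -7/11 - 11/30 = -331/330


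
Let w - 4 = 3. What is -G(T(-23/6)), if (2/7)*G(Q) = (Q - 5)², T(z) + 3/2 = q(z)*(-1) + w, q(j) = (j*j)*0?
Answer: -7/8 ≈ -0.87500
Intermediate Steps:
w = 7 (w = 4 + 3 = 7)
q(j) = 0 (q(j) = j²*0 = 0)
T(z) = 11/2 (T(z) = -3/2 + (0*(-1) + 7) = -3/2 + (0 + 7) = -3/2 + 7 = 11/2)
G(Q) = 7*(-5 + Q)²/2 (G(Q) = 7*(Q - 5)²/2 = 7*(-5 + Q)²/2)
-G(T(-23/6)) = -7*(-5 + 11/2)²/2 = -7*(½)²/2 = -7/(2*4) = -1*7/8 = -7/8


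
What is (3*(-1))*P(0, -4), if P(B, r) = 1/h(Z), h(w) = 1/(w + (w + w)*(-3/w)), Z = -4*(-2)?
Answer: -6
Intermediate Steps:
Z = 8
h(w) = 1/(-6 + w) (h(w) = 1/(w + (2*w)*(-3/w)) = 1/(w - 6) = 1/(-6 + w))
P(B, r) = 2 (P(B, r) = 1/(1/(-6 + 8)) = 1/(1/2) = 1/(½) = 2)
(3*(-1))*P(0, -4) = (3*(-1))*2 = -3*2 = -6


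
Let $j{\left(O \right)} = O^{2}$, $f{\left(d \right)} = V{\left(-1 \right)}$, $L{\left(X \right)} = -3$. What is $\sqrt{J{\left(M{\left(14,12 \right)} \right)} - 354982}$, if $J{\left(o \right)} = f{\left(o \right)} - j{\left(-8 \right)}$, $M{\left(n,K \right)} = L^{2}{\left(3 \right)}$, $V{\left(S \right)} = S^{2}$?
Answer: $i \sqrt{355045} \approx 595.86 i$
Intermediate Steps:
$f{\left(d \right)} = 1$ ($f{\left(d \right)} = \left(-1\right)^{2} = 1$)
$M{\left(n,K \right)} = 9$ ($M{\left(n,K \right)} = \left(-3\right)^{2} = 9$)
$J{\left(o \right)} = -63$ ($J{\left(o \right)} = 1 - \left(-8\right)^{2} = 1 - 64 = -63$)
$\sqrt{J{\left(M{\left(14,12 \right)} \right)} - 354982} = \sqrt{-63 - 354982} = \sqrt{-355045} = i \sqrt{355045}$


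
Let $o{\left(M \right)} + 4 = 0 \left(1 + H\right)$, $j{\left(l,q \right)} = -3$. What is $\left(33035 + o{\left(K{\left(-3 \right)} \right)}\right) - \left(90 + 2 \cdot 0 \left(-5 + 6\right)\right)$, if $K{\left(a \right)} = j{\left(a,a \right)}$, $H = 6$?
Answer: $32941$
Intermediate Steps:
$K{\left(a \right)} = -3$
$o{\left(M \right)} = -4$ ($o{\left(M \right)} = -4 + 0 \left(1 + 6\right) = -4 + 0 \cdot 7 = -4 + 0 = -4$)
$\left(33035 + o{\left(K{\left(-3 \right)} \right)}\right) - \left(90 + 2 \cdot 0 \left(-5 + 6\right)\right) = \left(33035 - 4\right) - \left(90 + 2 \cdot 0 \left(-5 + 6\right)\right) = 33031 - \left(90 + 2 \cdot 0 \cdot 1\right) = 33031 - 90 = 32941$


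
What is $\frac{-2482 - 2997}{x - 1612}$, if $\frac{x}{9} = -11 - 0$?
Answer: $\frac{5479}{1711} \approx 3.2022$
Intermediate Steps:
$x = -99$ ($x = 9 \left(-11 - 0\right) = 9 \left(-11 + 0\right) = 9 \left(-11\right) = -99$)
$\frac{-2482 - 2997}{x - 1612} = \frac{-2482 - 2997}{-99 - 1612} = \frac{-2482 - 2997}{-1711} = \left(-5479\right) \left(- \frac{1}{1711}\right) = \frac{5479}{1711}$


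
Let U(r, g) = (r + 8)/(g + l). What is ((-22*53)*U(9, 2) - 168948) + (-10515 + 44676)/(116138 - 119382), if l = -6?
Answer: -532025831/3244 ≈ -1.6400e+5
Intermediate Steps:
U(r, g) = (8 + r)/(-6 + g) (U(r, g) = (r + 8)/(g - 6) = (8 + r)/(-6 + g))
((-22*53)*U(9, 2) - 168948) + (-10515 + 44676)/(116138 - 119382) = ((-22*53)*((8 + 9)/(-6 + 2)) - 168948) + (-10515 + 44676)/(116138 - 119382) = (-1166*17/(-4) - 168948) + 34161/(-3244) = (-(-583)*17/2 - 168948) + 34161*(-1/3244) = (-1166*(-17/4) - 168948) - 34161/3244 = (9911/2 - 168948) - 34161/3244 = -327985/2 - 34161/3244 = -532025831/3244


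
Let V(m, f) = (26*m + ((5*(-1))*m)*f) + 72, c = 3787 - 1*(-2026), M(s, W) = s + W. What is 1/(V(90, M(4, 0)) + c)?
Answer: 1/6425 ≈ 0.00015564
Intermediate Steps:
M(s, W) = W + s
c = 5813 (c = 3787 + 2026 = 5813)
V(m, f) = 72 + 26*m - 5*f*m (V(m, f) = (26*m + (-5*m)*f) + 72 = (26*m - 5*f*m) + 72 = 72 + 26*m - 5*f*m)
1/(V(90, M(4, 0)) + c) = 1/((72 + 26*90 - 5*(0 + 4)*90) + 5813) = 1/((72 + 2340 - 5*4*90) + 5813) = 1/((72 + 2340 - 1800) + 5813) = 1/(612 + 5813) = 1/6425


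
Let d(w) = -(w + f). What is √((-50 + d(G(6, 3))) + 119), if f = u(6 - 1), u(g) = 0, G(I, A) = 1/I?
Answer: √2478/6 ≈ 8.2966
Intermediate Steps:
f = 0
d(w) = -w (d(w) = -(w + 0) = -w)
√((-50 + d(G(6, 3))) + 119) = √((-50 - 1/6) + 119) = √((-50 - 1*⅙) + 119) = √((-50 - ⅙) + 119) = √(-301/6 + 119) = √(413/6) = √2478/6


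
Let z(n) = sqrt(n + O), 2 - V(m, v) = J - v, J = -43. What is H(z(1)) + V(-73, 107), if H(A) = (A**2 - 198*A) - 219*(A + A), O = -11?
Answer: 142 - 636*I*sqrt(10) ≈ 142.0 - 2011.2*I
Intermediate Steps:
V(m, v) = 45 + v (V(m, v) = 2 - (-43 - v) = 2 + (43 + v) = 45 + v)
z(n) = sqrt(-11 + n) (z(n) = sqrt(n - 11) = sqrt(-11 + n))
H(A) = A**2 - 636*A (H(A) = (A**2 - 198*A) - 438*A = A**2 - 636*A)
H(z(1)) + V(-73, 107) = sqrt(-11 + 1)*(-636 + sqrt(-11 + 1)) + (45 + 107) = sqrt(-10)*(-636 + sqrt(-10)) + 152 = (I*sqrt(10))*(-636 + I*sqrt(10)) + 152 = I*sqrt(10)*(-636 + I*sqrt(10)) + 152 = 152 + I*sqrt(10)*(-636 + I*sqrt(10))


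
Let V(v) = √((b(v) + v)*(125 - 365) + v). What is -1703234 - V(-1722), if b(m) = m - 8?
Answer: -1703234 - 3*√91862 ≈ -1.7041e+6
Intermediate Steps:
b(m) = -8 + m
V(v) = √(1920 - 479*v) (V(v) = √(((-8 + v) + v)*(125 - 365) + v) = √((-8 + 2*v)*(-240) + v) = √((1920 - 480*v) + v) = √(1920 - 479*v))
-1703234 - V(-1722) = -1703234 - √(1920 - 479*(-1722)) = -1703234 - √(1920 + 824838) = -1703234 - √826758 = -1703234 - 3*√91862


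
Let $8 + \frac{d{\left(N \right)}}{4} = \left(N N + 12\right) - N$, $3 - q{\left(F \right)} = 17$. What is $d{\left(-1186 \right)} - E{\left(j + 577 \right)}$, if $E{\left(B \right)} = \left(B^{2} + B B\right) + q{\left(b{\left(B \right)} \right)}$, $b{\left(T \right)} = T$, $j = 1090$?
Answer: $73380$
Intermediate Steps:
$q{\left(F \right)} = -14$ ($q{\left(F \right)} = 3 - 17 = -14$)
$E{\left(B \right)} = -14 + 2 B^{2}$ ($E{\left(B \right)} = \left(B^{2} + B B\right) - 14 = \left(B^{2} + B^{2}\right) - 14 = 2 B^{2} - 14 = -14 + 2 B^{2}$)
$d{\left(N \right)} = 16 - 4 N + 4 N^{2}$ ($d{\left(N \right)} = -32 + 4 \left(\left(N N + 12\right) - N\right) = -32 + 4 \left(\left(N^{2} + 12\right) - N\right) = -32 + 4 \left(\left(12 + N^{2}\right) - N\right) = -32 + 4 \left(12 + N^{2} - N\right) = -32 + \left(48 - 4 N + 4 N^{2}\right) = 16 - 4 N + 4 N^{2}$)
$d{\left(-1186 \right)} - E{\left(j + 577 \right)} = \left(16 - -4744 + 4 \left(-1186\right)^{2}\right) - \left(-14 + 2 \left(1090 + 577\right)^{2}\right) = \left(16 + 4744 + 4 \cdot 1406596\right) - \left(-14 + 2 \cdot 1667^{2}\right) = \left(16 + 4744 + 5626384\right) - \left(-14 + 2 \cdot 2778889\right) = 5631144 - \left(-14 + 5557778\right) = 5631144 - 5557764 = 73380$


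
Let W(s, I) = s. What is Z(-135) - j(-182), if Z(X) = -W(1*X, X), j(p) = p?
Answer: 317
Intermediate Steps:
Z(X) = -X
Z(-135) - j(-182) = -1*(-135) - 1*(-182) = 135 + 182 = 317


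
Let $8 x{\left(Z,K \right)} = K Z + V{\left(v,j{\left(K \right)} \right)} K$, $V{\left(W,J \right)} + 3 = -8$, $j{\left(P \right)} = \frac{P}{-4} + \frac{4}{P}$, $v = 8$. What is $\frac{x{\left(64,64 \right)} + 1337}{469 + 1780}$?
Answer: $\frac{1761}{2249} \approx 0.78301$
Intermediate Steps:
$j{\left(P \right)} = \frac{4}{P} - \frac{P}{4}$ ($j{\left(P \right)} = P \left(- \frac{1}{4}\right) + \frac{4}{P} = - \frac{P}{4} + \frac{4}{P} = \frac{4}{P} - \frac{P}{4}$)
$V{\left(W,J \right)} = -11$ ($V{\left(W,J \right)} = -3 - 8 = -11$)
$x{\left(Z,K \right)} = - \frac{11 K}{8} + \frac{K Z}{8}$ ($x{\left(Z,K \right)} = \frac{K Z - 11 K}{8} = \frac{- 11 K + K Z}{8} = - \frac{11 K}{8} + \frac{K Z}{8}$)
$\frac{x{\left(64,64 \right)} + 1337}{469 + 1780} = \frac{\frac{1}{8} \cdot 64 \left(-11 + 64\right) + 1337}{469 + 1780} = \frac{\frac{1}{8} \cdot 64 \cdot 53 + 1337}{2249} = \left(424 + 1337\right) \frac{1}{2249} = 1761 \cdot \frac{1}{2249} = \frac{1761}{2249}$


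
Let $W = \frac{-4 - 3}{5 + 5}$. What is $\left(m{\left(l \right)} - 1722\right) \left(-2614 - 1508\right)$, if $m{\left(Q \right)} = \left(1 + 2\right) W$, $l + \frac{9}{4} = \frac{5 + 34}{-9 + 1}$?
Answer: $\frac{35533701}{5} \approx 7.1067 \cdot 10^{6}$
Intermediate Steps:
$W = - \frac{7}{10} \approx -0.7$
$l = - \frac{57}{8}$ ($l = - \frac{9}{4} + \frac{5 + 34}{-9 + 1} = - \frac{9}{4} + \frac{39}{-8} = - \frac{9}{4} + 39 \left(- \frac{1}{8}\right) = - \frac{9}{4} - \frac{39}{8} = - \frac{57}{8} \approx -7.125$)
$m{\left(Q \right)} = - \frac{21}{10}$ ($m{\left(Q \right)} = \left(1 + 2\right) \left(- \frac{7}{10}\right) = 3 \left(- \frac{7}{10}\right) = - \frac{21}{10}$)
$\left(m{\left(l \right)} - 1722\right) \left(-2614 - 1508\right) = \left(- \frac{21}{10} - 1722\right) \left(-2614 - 1508\right) = \left(- \frac{17241}{10}\right) \left(-4122\right) = \frac{35533701}{5}$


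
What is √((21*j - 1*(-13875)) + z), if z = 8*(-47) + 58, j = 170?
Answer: 3*√1903 ≈ 130.87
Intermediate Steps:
z = -318 (z = -376 + 58 = -318)
√((21*j - 1*(-13875)) + z) = √((21*170 - 1*(-13875)) - 318) = √((3570 + 13875) - 318) = √(17445 - 318) = √17127 = 3*√1903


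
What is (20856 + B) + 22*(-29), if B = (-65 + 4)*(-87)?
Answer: 25525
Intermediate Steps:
B = 5307 (B = -61*(-87) = 5307)
(20856 + B) + 22*(-29) = (20856 + 5307) + 22*(-29) = 26163 - 638 = 25525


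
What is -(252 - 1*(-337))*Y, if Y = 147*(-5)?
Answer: 432915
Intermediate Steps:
Y = -735
-(252 - 1*(-337))*Y = -(252 - 1*(-337))*(-735) = -(252 + 337)*(-735) = -589*(-735) = -1*(-432915) = 432915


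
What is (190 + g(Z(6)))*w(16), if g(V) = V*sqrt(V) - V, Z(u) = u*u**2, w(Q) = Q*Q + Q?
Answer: -7072 + 352512*sqrt(6) ≈ 8.5640e+5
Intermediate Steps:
w(Q) = Q + Q**2 (w(Q) = Q**2 + Q = Q + Q**2)
Z(u) = u**3
g(V) = V**(3/2) - V
(190 + g(Z(6)))*w(16) = (190 + ((6**3)**(3/2) - 1*6**3))*(16*(1 + 16)) = (190 + (216**(3/2) - 1*216))*(16*17) = (190 + (1296*sqrt(6) - 216))*272 = (190 + (-216 + 1296*sqrt(6)))*272 = (-26 + 1296*sqrt(6))*272 = -7072 + 352512*sqrt(6)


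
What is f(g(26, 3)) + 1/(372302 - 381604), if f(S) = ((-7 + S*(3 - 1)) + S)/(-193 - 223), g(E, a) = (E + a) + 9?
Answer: -497865/1934816 ≈ -0.25732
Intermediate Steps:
g(E, a) = 9 + E + a
f(S) = 7/416 - 3*S/416 (f(S) = ((-7 + S*2) + S)/(-416) = ((-7 + 2*S) + S)*(-1/416) = (-7 + 3*S)*(-1/416) = 7/416 - 3*S/416)
f(g(26, 3)) + 1/(372302 - 381604) = (7/416 - 3*(9 + 26 + 3)/416) + 1/(372302 - 381604) = (7/416 - 3/416*38) + 1/(-9302) = (7/416 - 57/208) - 1/9302 = -107/416 - 1/9302 = -497865/1934816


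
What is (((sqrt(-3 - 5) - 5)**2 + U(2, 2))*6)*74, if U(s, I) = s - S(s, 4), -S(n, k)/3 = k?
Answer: 13764 - 8880*I*sqrt(2) ≈ 13764.0 - 12558.0*I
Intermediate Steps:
S(n, k) = -3*k
U(s, I) = 12 + s (U(s, I) = s - (-3)*4 = s - 1*(-12) = s + 12 = 12 + s)
(((sqrt(-3 - 5) - 5)**2 + U(2, 2))*6)*74 = (((sqrt(-3 - 5) - 5)**2 + (12 + 2))*6)*74 = (((sqrt(-8) - 5)**2 + 14)*6)*74 = (((2*I*sqrt(2) - 5)**2 + 14)*6)*74 = (((-5 + 2*I*sqrt(2))**2 + 14)*6)*74 = ((14 + (-5 + 2*I*sqrt(2))**2)*6)*74 = (84 + 6*(-5 + 2*I*sqrt(2))**2)*74 = 6216 + 444*(-5 + 2*I*sqrt(2))**2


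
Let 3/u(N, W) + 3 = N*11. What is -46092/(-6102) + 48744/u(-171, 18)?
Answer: -31131615262/1017 ≈ -3.0611e+7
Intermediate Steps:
u(N, W) = 3/(-3 + 11*N) (u(N, W) = 3/(-3 + N*11) = 3/(-3 + 11*N))
-46092/(-6102) + 48744/u(-171, 18) = -46092/(-6102) + 48744/((3/(-3 + 11*(-171)))) = -46092*(-1/6102) + 48744/((3/(-3 - 1881))) = 7682/1017 + 48744/((3/(-1884))) = 7682/1017 + 48744/((3*(-1/1884))) = 7682/1017 + 48744/(-1/628) = 7682/1017 + 48744*(-628) = 7682/1017 - 30611232 = -31131615262/1017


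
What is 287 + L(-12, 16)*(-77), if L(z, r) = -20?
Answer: 1827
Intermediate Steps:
287 + L(-12, 16)*(-77) = 287 - 20*(-77) = 287 + 1540 = 1827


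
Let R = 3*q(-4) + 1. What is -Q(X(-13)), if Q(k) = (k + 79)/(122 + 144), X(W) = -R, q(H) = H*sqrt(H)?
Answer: -39/133 - 12*I/133 ≈ -0.29323 - 0.090226*I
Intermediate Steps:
q(H) = H**(3/2)
R = 1 - 24*I (R = 3*(-4)**(3/2) + 1 = 3*(-8*I) + 1 = -24*I + 1 = 1 - 24*I ≈ 1.0 - 24.0*I)
X(W) = -1 + 24*I (X(W) = -(1 - 24*I) = -1 + 24*I)
Q(k) = 79/266 + k/266 (Q(k) = (79 + k)/266 = (79 + k)*(1/266) = 79/266 + k/266)
-Q(X(-13)) = -(79/266 + (-1 + 24*I)/266) = -(79/266 + (-1/266 + 12*I/133)) = -(39/133 + 12*I/133) = -39/133 - 12*I/133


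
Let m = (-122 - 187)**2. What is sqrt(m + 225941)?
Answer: sqrt(321422) ≈ 566.94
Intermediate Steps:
m = 95481 (m = (-309)**2 = 95481)
sqrt(m + 225941) = sqrt(95481 + 225941) = sqrt(321422)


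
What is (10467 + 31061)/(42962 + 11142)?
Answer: 5191/6763 ≈ 0.76756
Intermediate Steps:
(10467 + 31061)/(42962 + 11142) = 41528/54104 = 41528*(1/54104) = 5191/6763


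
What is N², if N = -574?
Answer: 329476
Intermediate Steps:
N² = (-574)² = 329476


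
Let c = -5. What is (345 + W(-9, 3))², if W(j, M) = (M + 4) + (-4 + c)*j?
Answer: 187489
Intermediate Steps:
W(j, M) = 4 + M - 9*j (W(j, M) = (M + 4) + (-4 - 5)*j = (4 + M) - 9*j = 4 + M - 9*j)
(345 + W(-9, 3))² = (345 + (4 + 3 - 9*(-9)))² = (345 + (4 + 3 + 81))² = (345 + 88)² = 433² = 187489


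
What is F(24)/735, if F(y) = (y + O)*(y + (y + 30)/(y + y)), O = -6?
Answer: 603/980 ≈ 0.61531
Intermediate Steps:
F(y) = (-6 + y)*(y + (30 + y)/(2*y)) (F(y) = (y - 6)*(y + (y + 30)/(y + y)) = (-6 + y)*(y + (30 + y)/((2*y))) = (-6 + y)*(y + (30 + y)*(1/(2*y))) = (-6 + y)*(y + (30 + y)/(2*y)))
F(24)/735 = (12 + 24² - 90/24 - 11/2*24)/735 = (12 + 576 - 90*1/24 - 132)*(1/735) = (12 + 576 - 15/4 - 132)*(1/735) = (1809/4)*(1/735) = 603/980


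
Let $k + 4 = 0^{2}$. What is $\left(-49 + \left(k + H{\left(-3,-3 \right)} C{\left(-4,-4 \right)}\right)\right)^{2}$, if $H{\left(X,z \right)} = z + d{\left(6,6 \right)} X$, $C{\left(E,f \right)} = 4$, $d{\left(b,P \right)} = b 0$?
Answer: $4225$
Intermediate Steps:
$d{\left(b,P \right)} = 0$
$H{\left(X,z \right)} = z$ ($H{\left(X,z \right)} = z + 0 X = z + 0 = z$)
$k = -4$ ($k = -4 + 0^{2} = -4 + 0 = -4$)
$\left(-49 + \left(k + H{\left(-3,-3 \right)} C{\left(-4,-4 \right)}\right)\right)^{2} = \left(-49 - 16\right)^{2} = \left(-65\right)^{2} = 4225$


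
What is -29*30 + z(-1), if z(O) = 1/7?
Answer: -6089/7 ≈ -869.86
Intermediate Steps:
z(O) = ⅐
-29*30 + z(-1) = -29*30 + ⅐ = -870 + ⅐ = -6089/7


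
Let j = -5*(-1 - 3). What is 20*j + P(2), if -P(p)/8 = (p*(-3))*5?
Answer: 640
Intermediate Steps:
j = 20 (j = -5*(-4) = 20)
P(p) = 120*p (P(p) = -8*p*(-3)*5 = -8*(-3*p)*5 = -(-120)*p = 120*p)
20*j + P(2) = 20*20 + 120*2 = 400 + 240 = 640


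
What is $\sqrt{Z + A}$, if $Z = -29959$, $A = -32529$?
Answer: $2 i \sqrt{15622} \approx 249.98 i$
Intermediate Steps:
$\sqrt{Z + A} = \sqrt{-29959 - 32529} = \sqrt{-62488} = 2 i \sqrt{15622}$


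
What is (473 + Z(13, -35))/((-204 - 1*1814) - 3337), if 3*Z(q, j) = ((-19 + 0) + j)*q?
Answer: -239/5355 ≈ -0.044631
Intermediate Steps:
Z(q, j) = q*(-19 + j)/3 (Z(q, j) = (((-19 + 0) + j)*q)/3 = ((-19 + j)*q)/3 = (q*(-19 + j))/3 = q*(-19 + j)/3)
(473 + Z(13, -35))/((-204 - 1*1814) - 3337) = (473 + (⅓)*13*(-19 - 35))/((-204 - 1*1814) - 3337) = (473 + (⅓)*13*(-54))/((-204 - 1814) - 3337) = (473 - 234)/(-2018 - 3337) = 239/(-5355) = 239*(-1/5355) = -239/5355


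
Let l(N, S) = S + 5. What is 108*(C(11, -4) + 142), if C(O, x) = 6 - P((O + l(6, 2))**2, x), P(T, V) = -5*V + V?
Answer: 14256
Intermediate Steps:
l(N, S) = 5 + S
P(T, V) = -4*V
C(O, x) = 6 + 4*x (C(O, x) = 6 - (-4)*x = 6 + 4*x)
108*(C(11, -4) + 142) = 108*((6 + 4*(-4)) + 142) = 108*((6 - 16) + 142) = 108*(-10 + 142) = 108*132 = 14256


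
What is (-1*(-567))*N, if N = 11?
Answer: 6237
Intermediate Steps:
(-1*(-567))*N = -1*(-567)*11 = 567*11 = 6237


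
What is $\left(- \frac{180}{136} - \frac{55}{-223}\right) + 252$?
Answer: $\frac{1902499}{7582} \approx 250.92$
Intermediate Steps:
$\left(- \frac{180}{136} - \frac{55}{-223}\right) + 252 = \left(\left(-180\right) \frac{1}{136} - - \frac{55}{223}\right) + 252 = \left(- \frac{45}{34} + \frac{55}{223}\right) + 252 = - \frac{8165}{7582} + 252 = \frac{1902499}{7582}$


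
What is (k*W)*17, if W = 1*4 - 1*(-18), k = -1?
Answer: -374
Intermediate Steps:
W = 22 (W = 4 + 18 = 22)
(k*W)*17 = -1*22*17 = -22*17 = -374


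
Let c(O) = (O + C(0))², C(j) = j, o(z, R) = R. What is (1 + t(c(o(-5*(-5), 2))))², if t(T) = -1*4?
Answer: 9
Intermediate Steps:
c(O) = O² (c(O) = (O + 0)² = O²)
t(T) = -4
(1 + t(c(o(-5*(-5), 2))))² = (1 - 4)² = (-3)² = 9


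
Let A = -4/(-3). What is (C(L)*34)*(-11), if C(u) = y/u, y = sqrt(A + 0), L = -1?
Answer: 748*sqrt(3)/3 ≈ 431.86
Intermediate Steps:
A = 4/3 (A = -4*(-1/3) = 4/3 ≈ 1.3333)
y = 2*sqrt(3)/3 (y = sqrt(4/3 + 0) = sqrt(4/3) = 2*sqrt(3)/3 ≈ 1.1547)
C(u) = 2*sqrt(3)/(3*u) (C(u) = (2*sqrt(3)/3)/u = 2*sqrt(3)/(3*u))
(C(L)*34)*(-11) = (((2/3)*sqrt(3)/(-1))*34)*(-11) = (((2/3)*sqrt(3)*(-1))*34)*(-11) = (-2*sqrt(3)/3*34)*(-11) = -68*sqrt(3)/3*(-11) = 748*sqrt(3)/3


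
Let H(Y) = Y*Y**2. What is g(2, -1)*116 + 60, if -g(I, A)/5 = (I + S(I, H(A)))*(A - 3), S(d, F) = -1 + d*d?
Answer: 11660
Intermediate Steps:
H(Y) = Y**3
S(d, F) = -1 + d**2
g(I, A) = -5*(-3 + A)*(-1 + I + I**2) (g(I, A) = -5*(I + (-1 + I**2))*(A - 3) = -5*(-1 + I + I**2)*(-3 + A) = -5*(-3 + A)*(-1 + I + I**2))
g(2, -1)*116 + 60 = (-15 + 15*2 + 15*2**2 - 5*(-1)*2 - 5*(-1)*(-1 + 2**2))*116 + 60 = (-15 + 30 + 15*4 + 10 - 5*(-1)*(-1 + 4))*116 + 60 = (-15 + 30 + 60 + 10 - 5*(-1)*3)*116 + 60 = (-15 + 30 + 60 + 10 + 15)*116 + 60 = 100*116 + 60 = 11600 + 60 = 11660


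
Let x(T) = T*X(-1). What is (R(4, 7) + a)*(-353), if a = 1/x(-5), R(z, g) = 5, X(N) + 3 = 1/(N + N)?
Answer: -62481/35 ≈ -1785.2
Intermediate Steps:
X(N) = -3 + 1/(2*N) (X(N) = -3 + 1/(N + N) = -3 + 1/(2*N))
x(T) = -7*T/2 (x(T) = T*(-3 + (½)/(-1)) = T*(-3 + (½)*(-1)) = T*(-3 - ½) = T*(-7/2) = -7*T/2)
a = 2/35 (a = 1/(-7/2*(-5)) = 1/(35/2) = 2/35 ≈ 0.057143)
(R(4, 7) + a)*(-353) = (5 + 2/35)*(-353) = (177/35)*(-353) = -62481/35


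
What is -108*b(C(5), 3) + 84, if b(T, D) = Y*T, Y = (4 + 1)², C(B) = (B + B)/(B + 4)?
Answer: -2916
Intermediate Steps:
C(B) = 2*B/(4 + B) (C(B) = (2*B)/(4 + B) = 2*B/(4 + B))
Y = 25 (Y = 5² = 25)
b(T, D) = 25*T
-108*b(C(5), 3) + 84 = -2700*2*5/(4 + 5) + 84 = -2700*2*5/9 + 84 = -2700*2*5*(⅑) + 84 = -2700*10/9 + 84 = -108*250/9 + 84 = -3000 + 84 = -2916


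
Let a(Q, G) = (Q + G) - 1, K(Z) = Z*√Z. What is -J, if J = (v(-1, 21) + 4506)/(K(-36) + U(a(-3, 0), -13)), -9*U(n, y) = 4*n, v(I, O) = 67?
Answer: -41157/236212 - 10001151*I/472424 ≈ -0.17424 - 21.17*I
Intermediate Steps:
K(Z) = Z^(3/2)
a(Q, G) = -1 + G + Q (a(Q, G) = (G + Q) - 1 = -1 + G + Q)
U(n, y) = -4*n/9
J = 370413*(16/9 + 216*I)/3779392 (J = (67 + 4506)/((-36)^(3/2) - 4*(-1 + 0 - 3)/9) = 4573/(-216*I - 4/9*(-4)) = 4573/(-216*I + 16/9) = 4573/(16/9 - 216*I) = 4573*(81*(16/9 + 216*I)/3779392) = 370413*(16/9 + 216*I)/3779392 ≈ 0.17424 + 21.17*I)
-J = -(41157/236212 + 10001151*I/472424) = -41157/236212 - 10001151*I/472424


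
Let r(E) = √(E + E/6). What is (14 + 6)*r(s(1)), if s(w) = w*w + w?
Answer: 20*√21/3 ≈ 30.551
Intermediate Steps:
s(w) = w + w² (s(w) = w² + w = w + w²)
r(E) = √42*√E/6 (r(E) = √(E + E*(⅙)) = √(E + E/6) = √(7*E/6) = √42*√E/6)
(14 + 6)*r(s(1)) = (14 + 6)*(√42*√(1*(1 + 1))/6) = 20*(√42*√(1*2)/6) = 20*(√42*√2/6) = 20*(√21/3) = 20*√21/3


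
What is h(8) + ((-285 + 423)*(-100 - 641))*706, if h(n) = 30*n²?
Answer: -72192228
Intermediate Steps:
h(8) + ((-285 + 423)*(-100 - 641))*706 = 30*8² + ((-285 + 423)*(-100 - 641))*706 = 30*64 + (138*(-741))*706 = 1920 - 102258*706 = 1920 - 72194148 = -72192228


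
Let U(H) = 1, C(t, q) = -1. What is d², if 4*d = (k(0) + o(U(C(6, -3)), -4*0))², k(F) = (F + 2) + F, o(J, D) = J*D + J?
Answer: 81/16 ≈ 5.0625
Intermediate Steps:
o(J, D) = J + D*J (o(J, D) = D*J + J = J + D*J)
k(F) = 2 + 2*F (k(F) = (2 + F) + F = 2 + 2*F)
d = 9/4 (d = ((2 + 2*0) + 1*(1 - 4*0))²/4 = ((2 + 0) + 1*(1 + 0))²/4 = (2 + 1*1)²/4 = (2 + 1)²/4 = (¼)*3² = (¼)*9 = 9/4 ≈ 2.2500)
d² = (9/4)² = 81/16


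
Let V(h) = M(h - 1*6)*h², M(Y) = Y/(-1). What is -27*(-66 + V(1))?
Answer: 1647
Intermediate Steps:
M(Y) = -Y (M(Y) = Y*(-1) = -Y)
V(h) = h²*(6 - h) (V(h) = (-(h - 1*6))*h² = (-(h - 6))*h² = (-(-6 + h))*h² = (6 - h)*h² = h²*(6 - h))
-27*(-66 + V(1)) = -27*(-66 + 1²*(6 - 1*1)) = -27*(-66 + 1*(6 - 1)) = -27*(-66 + 1*5) = -27*(-66 + 5) = -27*(-61) = 1647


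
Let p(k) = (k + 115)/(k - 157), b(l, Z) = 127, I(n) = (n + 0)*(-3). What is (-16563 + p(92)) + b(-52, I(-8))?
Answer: -1068547/65 ≈ -16439.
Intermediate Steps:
I(n) = -3*n (I(n) = n*(-3) = -3*n)
p(k) = (115 + k)/(-157 + k)
(-16563 + p(92)) + b(-52, I(-8)) = (-16563 + (115 + 92)/(-157 + 92)) + 127 = (-16563 + 207/(-65)) + 127 = (-16563 - 1/65*207) + 127 = (-16563 - 207/65) + 127 = -1076802/65 + 127 = -1068547/65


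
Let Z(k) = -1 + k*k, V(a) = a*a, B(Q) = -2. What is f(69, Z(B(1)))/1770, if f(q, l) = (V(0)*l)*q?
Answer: 0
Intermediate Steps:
V(a) = a**2
Z(k) = -1 + k**2
f(q, l) = 0 (f(q, l) = (0**2*l)*q = (0*l)*q = 0*q = 0)
f(69, Z(B(1)))/1770 = 0/1770 = 0*(1/1770) = 0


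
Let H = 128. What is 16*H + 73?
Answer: 2121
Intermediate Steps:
16*H + 73 = 16*128 + 73 = 2048 + 73 = 2121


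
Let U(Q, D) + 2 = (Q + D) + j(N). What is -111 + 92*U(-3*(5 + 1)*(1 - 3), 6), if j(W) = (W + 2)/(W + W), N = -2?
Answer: 3569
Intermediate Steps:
j(W) = (2 + W)/(2*W) (j(W) = (2 + W)/((2*W)) = (2 + W)*(1/(2*W)) = (2 + W)/(2*W))
U(Q, D) = -2 + D + Q (U(Q, D) = -2 + ((Q + D) + (½)*(2 - 2)/(-2)) = -2 + ((D + Q) + (½)*(-½)*0) = -2 + ((D + Q) + 0) = -2 + (D + Q) = -2 + D + Q)
-111 + 92*U(-3*(5 + 1)*(1 - 3), 6) = -111 + 92*(-2 + 6 - 3*(5 + 1)*(1 - 3)) = -111 + 92*(-2 + 6 - 18*(-2)) = -111 + 92*(-2 + 6 - 3*(-12)) = -111 + 92*(-2 + 6 + 36) = -111 + 92*40 = -111 + 3680 = 3569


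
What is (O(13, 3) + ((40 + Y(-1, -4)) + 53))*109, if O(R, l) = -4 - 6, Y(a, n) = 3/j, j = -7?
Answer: 63002/7 ≈ 9000.3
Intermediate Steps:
Y(a, n) = -3/7 (Y(a, n) = 3/(-7) = 3*(-⅐) = -3/7)
O(R, l) = -10
(O(13, 3) + ((40 + Y(-1, -4)) + 53))*109 = (-10 + ((40 - 3/7) + 53))*109 = (-10 + (277/7 + 53))*109 = (-10 + 648/7)*109 = (578/7)*109 = 63002/7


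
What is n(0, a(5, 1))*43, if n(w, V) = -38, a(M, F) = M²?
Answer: -1634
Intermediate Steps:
n(0, a(5, 1))*43 = -38*43 = -1634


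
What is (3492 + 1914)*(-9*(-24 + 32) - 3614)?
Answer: -19926516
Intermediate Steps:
(3492 + 1914)*(-9*(-24 + 32) - 3614) = 5406*(-9*8 - 3614) = 5406*(-72 - 3614) = 5406*(-3686) = -19926516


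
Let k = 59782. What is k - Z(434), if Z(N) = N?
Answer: 59348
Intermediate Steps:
k - Z(434) = 59782 - 1*434 = 59782 - 434 = 59348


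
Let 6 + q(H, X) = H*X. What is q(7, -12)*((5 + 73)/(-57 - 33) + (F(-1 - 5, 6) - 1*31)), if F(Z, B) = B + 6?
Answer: 1788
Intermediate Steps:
q(H, X) = -6 + H*X
F(Z, B) = 6 + B
q(7, -12)*((5 + 73)/(-57 - 33) + (F(-1 - 5, 6) - 1*31)) = (-6 + 7*(-12))*((5 + 73)/(-57 - 33) + ((6 + 6) - 1*31)) = (-6 - 84)*(78/(-90) + (12 - 31)) = -90*(78*(-1/90) - 19) = -90*(-13/15 - 19) = -90*(-298/15) = 1788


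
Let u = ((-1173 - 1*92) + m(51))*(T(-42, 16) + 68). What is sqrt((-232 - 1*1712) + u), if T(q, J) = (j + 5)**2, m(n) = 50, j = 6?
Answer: 9*I*sqrt(2859) ≈ 481.23*I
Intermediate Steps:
T(q, J) = 121 (T(q, J) = (6 + 5)**2 = 11**2 = 121)
u = -229635 (u = ((-1173 - 1*92) + 50)*(121 + 68) = ((-1173 - 92) + 50)*189 = (-1265 + 50)*189 = -1215*189 = -229635)
sqrt((-232 - 1*1712) + u) = sqrt((-232 - 1*1712) - 229635) = sqrt((-232 - 1712) - 229635) = sqrt(-1944 - 229635) = sqrt(-231579) = 9*I*sqrt(2859)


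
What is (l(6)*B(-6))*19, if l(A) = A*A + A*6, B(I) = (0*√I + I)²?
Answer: 49248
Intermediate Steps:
B(I) = I² (B(I) = (0 + I)² = I²)
l(A) = A² + 6*A
(l(6)*B(-6))*19 = ((6*(6 + 6))*(-6)²)*19 = ((6*12)*36)*19 = (72*36)*19 = 2592*19 = 49248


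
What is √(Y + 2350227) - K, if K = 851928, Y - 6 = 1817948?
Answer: -851928 + √4168181 ≈ -8.4989e+5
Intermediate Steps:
Y = 1817954 (Y = 6 + 1817948 = 1817954)
√(Y + 2350227) - K = √(1817954 + 2350227) - 1*851928 = √4168181 - 851928 = -851928 + √4168181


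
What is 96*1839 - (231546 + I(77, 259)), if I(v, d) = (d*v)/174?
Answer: -9590291/174 ≈ -55117.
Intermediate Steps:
I(v, d) = d*v/174 (I(v, d) = (d*v)*(1/174) = d*v/174)
96*1839 - (231546 + I(77, 259)) = 96*1839 - (231546 + (1/174)*259*77) = 176544 - (231546 + 19943/174) = 176544 - 1*40308947/174 = 176544 - 40308947/174 = -9590291/174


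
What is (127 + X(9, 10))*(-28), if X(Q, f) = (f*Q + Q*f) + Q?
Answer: -8848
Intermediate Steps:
X(Q, f) = Q + 2*Q*f (X(Q, f) = (Q*f + Q*f) + Q = 2*Q*f + Q = Q + 2*Q*f)
(127 + X(9, 10))*(-28) = (127 + 9*(1 + 2*10))*(-28) = (127 + 9*(1 + 20))*(-28) = (127 + 9*21)*(-28) = (127 + 189)*(-28) = 316*(-28) = -8848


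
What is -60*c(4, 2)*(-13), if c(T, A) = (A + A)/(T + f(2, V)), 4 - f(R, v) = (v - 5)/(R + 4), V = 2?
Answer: 6240/17 ≈ 367.06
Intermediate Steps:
f(R, v) = 4 - (-5 + v)/(4 + R) (f(R, v) = 4 - (v - 5)/(R + 4) = 4 - (-5 + v)/(4 + R))
c(T, A) = 2*A/(9/2 + T) (c(T, A) = (A + A)/(T + (21 - 1*2 + 4*2)/(4 + 2)) = (2*A)/(T + (21 - 2 + 8)/6) = (2*A)/(T + (⅙)*27) = (2*A)/(T + 9/2) = (2*A)/(9/2 + T) = 2*A/(9/2 + T))
-60*c(4, 2)*(-13) = -240*2/(9 + 2*4)*(-13) = -240*2/(9 + 8)*(-13) = -240*2/17*(-13) = -60*8/17*(-13) = -480/17*(-13) = 6240/17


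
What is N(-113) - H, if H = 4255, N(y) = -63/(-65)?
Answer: -276512/65 ≈ -4254.0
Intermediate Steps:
N(y) = 63/65 (N(y) = -63*(-1/65) = 63/65)
N(-113) - H = 63/65 - 1*4255 = 63/65 - 4255 = -276512/65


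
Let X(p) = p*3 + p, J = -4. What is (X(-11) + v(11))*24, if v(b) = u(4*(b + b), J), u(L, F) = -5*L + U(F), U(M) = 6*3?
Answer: -11184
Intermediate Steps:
U(M) = 18
X(p) = 4*p (X(p) = 3*p + p = 4*p)
u(L, F) = 18 - 5*L (u(L, F) = -5*L + 18 = 18 - 5*L)
v(b) = 18 - 40*b (v(b) = 18 - 20*(b + b) = 18 - 20*2*b = 18 - 40*b)
(X(-11) + v(11))*24 = (4*(-11) + (18 - 40*11))*24 = (-44 + (18 - 440))*24 = (-44 - 422)*24 = -466*24 = -11184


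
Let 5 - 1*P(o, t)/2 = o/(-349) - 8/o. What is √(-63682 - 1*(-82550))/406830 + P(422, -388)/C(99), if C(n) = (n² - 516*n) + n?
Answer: -458633/1516374288 + √4717/203415 ≈ 3.5183e-5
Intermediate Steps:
P(o, t) = 10 + 16/o + 2*o/349 (P(o, t) = 10 - 2*(o/(-349) - 8/o) = 10 - 2*(o*(-1/349) - 8/o) = 10 - 2*(-o/349 - 8/o) = 10 - 2*(-8/o - o/349) = 10 + (16/o + 2*o/349) = 10 + 16/o + 2*o/349)
C(n) = n² - 515*n
√(-63682 - 1*(-82550))/406830 + P(422, -388)/C(99) = √(-63682 - 1*(-82550))/406830 + (10 + 16/422 + (2/349)*422)/((99*(-515 + 99))) = √(-63682 + 82550)*(1/406830) + (10 + 16*(1/422) + 844/349)/((99*(-416))) = √18868*(1/406830) + (10 + 8/211 + 844/349)/(-41184) = (2*√4717)*(1/406830) + (917266/73639)*(-1/41184) = √4717/203415 - 458633/1516374288 = -458633/1516374288 + √4717/203415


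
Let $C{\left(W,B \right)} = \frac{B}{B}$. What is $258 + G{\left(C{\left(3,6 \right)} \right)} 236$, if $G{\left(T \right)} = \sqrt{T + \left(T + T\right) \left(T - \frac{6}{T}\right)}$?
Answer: $258 + 708 i \approx 258.0 + 708.0 i$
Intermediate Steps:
$C{\left(W,B \right)} = 1$
$G{\left(T \right)} = \sqrt{T + 2 T \left(T - \frac{6}{T}\right)}$
$258 + G{\left(C{\left(3,6 \right)} \right)} 236 = 258 + \sqrt{-12 + 1 + 2 \cdot 1^{2}} \cdot 236 = 258 + \sqrt{-12 + 1 + 2 \cdot 1} \cdot 236 = 258 + \sqrt{-12 + 1 + 2} \cdot 236 = 258 + \sqrt{-9} \cdot 236 = 258 + 3 i 236 = 258 + 708 i$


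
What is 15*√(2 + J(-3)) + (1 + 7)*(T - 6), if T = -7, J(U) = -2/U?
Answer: -104 + 10*√6 ≈ -79.505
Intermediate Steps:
15*√(2 + J(-3)) + (1 + 7)*(T - 6) = 15*√(2 - 2/(-3)) + (1 + 7)*(-7 - 6) = 15*√(2 - 2*(-⅓)) + 8*(-13) = 15*√(2 + ⅔) - 104 = 15*√(8/3) - 104 = 15*(2*√6/3) - 104 = 10*√6 - 104 = -104 + 10*√6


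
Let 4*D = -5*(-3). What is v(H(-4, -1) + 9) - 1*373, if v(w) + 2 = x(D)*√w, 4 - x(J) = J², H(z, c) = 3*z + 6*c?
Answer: -375 - 483*I/16 ≈ -375.0 - 30.188*I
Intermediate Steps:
D = 15/4 (D = (-5*(-3))/4 = (¼)*15 = 15/4 ≈ 3.7500)
x(J) = 4 - J²
v(w) = -2 - 161*√w/16 (v(w) = -2 + (4 - (15/4)²)*√w = -2 + (4 - 1*225/16)*√w = -2 + (4 - 225/16)*√w = -2 - 161*√w/16)
v(H(-4, -1) + 9) - 1*373 = (-2 - 161*√((3*(-4) + 6*(-1)) + 9)/16) - 1*373 = (-2 - 161*√((-12 - 6) + 9)/16) - 373 = (-2 - 161*√(-18 + 9)/16) - 373 = (-2 - 483*I/16) - 373 = -375 - 483*I/16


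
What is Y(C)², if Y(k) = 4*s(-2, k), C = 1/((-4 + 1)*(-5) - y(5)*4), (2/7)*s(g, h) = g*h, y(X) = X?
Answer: 784/25 ≈ 31.360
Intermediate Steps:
s(g, h) = 7*g*h/2 (s(g, h) = 7*(g*h)/2 = 7*g*h/2)
C = -⅕ (C = 1/((-4 + 1)*(-5) - 1*5*4) = 1/(-3*(-5) - 5*4) = 1/(15 - 20) = 1/(-5) = -⅕ ≈ -0.20000)
Y(k) = -28*k (Y(k) = 4*((7/2)*(-2)*k) = 4*(-7*k) = -28*k)
Y(C)² = (-28*(-⅕))² = (28/5)² = 784/25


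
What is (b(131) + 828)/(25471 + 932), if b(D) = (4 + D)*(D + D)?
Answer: 12066/8801 ≈ 1.3710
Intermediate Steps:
b(D) = 2*D*(4 + D) (b(D) = (4 + D)*(2*D) = 2*D*(4 + D))
(b(131) + 828)/(25471 + 932) = (2*131*(4 + 131) + 828)/(25471 + 932) = (2*131*135 + 828)/26403 = (35370 + 828)*(1/26403) = 36198*(1/26403) = 12066/8801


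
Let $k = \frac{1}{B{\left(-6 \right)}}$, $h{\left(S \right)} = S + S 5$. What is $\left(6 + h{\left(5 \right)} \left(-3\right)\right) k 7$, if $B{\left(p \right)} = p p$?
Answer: $- \frac{49}{3} \approx -16.333$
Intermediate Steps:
$B{\left(p \right)} = p^{2}$
$h{\left(S \right)} = 6 S$ ($h{\left(S \right)} = S + 5 S = 6 S$)
$k = \frac{1}{36}$ ($k = \frac{1}{\left(-6\right)^{2}} = \frac{1}{36} \approx 0.027778$)
$\left(6 + h{\left(5 \right)} \left(-3\right)\right) k 7 = \left(6 + 6 \cdot 5 \left(-3\right)\right) \frac{1}{36} \cdot 7 = \left(6 + 30 \left(-3\right)\right) \frac{1}{36} \cdot 7 = \left(6 - 90\right) \frac{1}{36} \cdot 7 = \left(-84\right) \frac{1}{36} \cdot 7 = \left(- \frac{7}{3}\right) 7 = - \frac{49}{3}$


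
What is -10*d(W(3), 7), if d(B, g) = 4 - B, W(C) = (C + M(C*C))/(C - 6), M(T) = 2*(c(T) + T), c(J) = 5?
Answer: -430/3 ≈ -143.33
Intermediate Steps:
M(T) = 10 + 2*T (M(T) = 2*(5 + T) = 10 + 2*T)
W(C) = (10 + C + 2*C**2)/(-6 + C) (W(C) = (C + (10 + 2*(C*C)))/(C - 6) = (C + (10 + 2*C**2))/(-6 + C) = (10 + C + 2*C**2)/(-6 + C))
-10*d(W(3), 7) = -10*(4 - (10 + 3 + 2*3**2)/(-6 + 3)) = -10*(4 - (10 + 3 + 2*9)/(-3)) = -10*(4 - (-1)*(10 + 3 + 18)/3) = -10*(4 - (-1)*31/3) = -10*(4 - 1*(-31/3)) = -10*(4 + 31/3) = -10*43/3 = -430/3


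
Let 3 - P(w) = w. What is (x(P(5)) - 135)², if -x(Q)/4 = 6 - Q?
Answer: 27889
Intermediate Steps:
P(w) = 3 - w
x(Q) = -24 + 4*Q (x(Q) = -4*(6 - Q) = -24 + 4*Q)
(x(P(5)) - 135)² = ((-24 + 4*(3 - 1*5)) - 135)² = ((-24 + 4*(3 - 5)) - 135)² = ((-24 + 4*(-2)) - 135)² = ((-24 - 8) - 135)² = (-32 - 135)² = (-167)² = 27889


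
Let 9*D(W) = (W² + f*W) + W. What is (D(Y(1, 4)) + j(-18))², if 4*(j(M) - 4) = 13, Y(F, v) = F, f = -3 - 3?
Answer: 60025/1296 ≈ 46.316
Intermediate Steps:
f = -6
j(M) = 29/4 (j(M) = 4 + (¼)*13 = 4 + 13/4 = 29/4)
D(W) = -5*W/9 + W²/9 (D(W) = ((W² - 6*W) + W)/9 = (W² - 5*W)/9 = -5*W/9 + W²/9)
(D(Y(1, 4)) + j(-18))² = ((⅑)*1*(-5 + 1) + 29/4)² = ((⅑)*1*(-4) + 29/4)² = (-4/9 + 29/4)² = (245/36)² = 60025/1296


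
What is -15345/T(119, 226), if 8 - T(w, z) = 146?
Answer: 5115/46 ≈ 111.20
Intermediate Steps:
T(w, z) = -138 (T(w, z) = 8 - 1*146 = 8 - 146 = -138)
-15345/T(119, 226) = -15345/(-138) = -15345*(-1/138) = 5115/46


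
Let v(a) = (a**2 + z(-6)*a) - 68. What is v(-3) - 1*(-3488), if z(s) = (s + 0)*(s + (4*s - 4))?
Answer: 2817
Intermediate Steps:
z(s) = s*(-4 + 5*s) (z(s) = s*(s + (-4 + 4*s)) = s*(-4 + 5*s))
v(a) = -68 + a**2 + 204*a (v(a) = (a**2 + (-6*(-4 + 5*(-6)))*a) - 68 = (a**2 + (-6*(-4 - 30))*a) - 68 = (a**2 + (-6*(-34))*a) - 68 = (a**2 + 204*a) - 68 = -68 + a**2 + 204*a)
v(-3) - 1*(-3488) = (-68 + (-3)**2 + 204*(-3)) - 1*(-3488) = (-68 + 9 - 612) + 3488 = -671 + 3488 = 2817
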